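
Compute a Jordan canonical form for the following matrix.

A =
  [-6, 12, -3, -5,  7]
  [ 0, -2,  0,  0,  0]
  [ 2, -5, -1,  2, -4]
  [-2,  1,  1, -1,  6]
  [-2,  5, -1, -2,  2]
J_2(-2) ⊕ J_1(-2) ⊕ J_2(-1)

The characteristic polynomial is
  det(x·I − A) = x^5 + 8*x^4 + 25*x^3 + 38*x^2 + 28*x + 8 = (x + 1)^2*(x + 2)^3

Eigenvalues and multiplicities (the geometric multiplicity of λ is n − rank(A − λI), which equals the number of Jordan blocks for λ):
  λ = -2: algebraic multiplicity = 3, geometric multiplicity = 2
  λ = -1: algebraic multiplicity = 2, geometric multiplicity = 1

Determining the block sizes for each eigenvalue:
  λ = -2: 2 blocks summing to 3 forces exactly one block of size 2 and the rest size 1 → block sizes [2, 1]
  λ = -1: one block (gm = 1), so the single block has size am = 2 → block sizes [2]

Assembling the blocks gives a Jordan form
J =
  [-2,  1,  0,  0,  0]
  [ 0, -2,  0,  0,  0]
  [ 0,  0, -2,  0,  0]
  [ 0,  0,  0, -1,  1]
  [ 0,  0,  0,  0, -1]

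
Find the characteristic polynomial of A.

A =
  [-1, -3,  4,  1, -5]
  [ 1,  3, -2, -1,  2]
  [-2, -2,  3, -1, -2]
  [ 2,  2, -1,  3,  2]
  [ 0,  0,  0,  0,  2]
x^5 - 10*x^4 + 40*x^3 - 80*x^2 + 80*x - 32

Expanding det(x·I − A) (e.g. by cofactor expansion or by noting that A is similar to its Jordan form J, which has the same characteristic polynomial as A) gives
  χ_A(x) = x^5 - 10*x^4 + 40*x^3 - 80*x^2 + 80*x - 32
which factors as (x - 2)^5. The eigenvalues (with algebraic multiplicities) are λ = 2 with multiplicity 5.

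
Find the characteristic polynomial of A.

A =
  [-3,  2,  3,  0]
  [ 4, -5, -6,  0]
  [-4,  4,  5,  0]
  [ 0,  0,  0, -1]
x^4 + 4*x^3 + 6*x^2 + 4*x + 1

Expanding det(x·I − A) (e.g. by cofactor expansion or by noting that A is similar to its Jordan form J, which has the same characteristic polynomial as A) gives
  χ_A(x) = x^4 + 4*x^3 + 6*x^2 + 4*x + 1
which factors as (x + 1)^4. The eigenvalues (with algebraic multiplicities) are λ = -1 with multiplicity 4.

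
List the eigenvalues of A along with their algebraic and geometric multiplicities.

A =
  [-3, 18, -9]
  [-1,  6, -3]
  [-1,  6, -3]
λ = 0: alg = 3, geom = 2

Step 1 — factor the characteristic polynomial to read off the algebraic multiplicities:
  χ_A(x) = x^3

Step 2 — compute geometric multiplicities via the rank-nullity identity g(λ) = n − rank(A − λI):
  rank(A − (0)·I) = 1, so dim ker(A − (0)·I) = n − 1 = 2

Summary:
  λ = 0: algebraic multiplicity = 3, geometric multiplicity = 2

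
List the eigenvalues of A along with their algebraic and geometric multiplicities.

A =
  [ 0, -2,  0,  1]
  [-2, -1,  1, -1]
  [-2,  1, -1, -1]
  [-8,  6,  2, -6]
λ = -2: alg = 4, geom = 2

Step 1 — factor the characteristic polynomial to read off the algebraic multiplicities:
  χ_A(x) = (x + 2)^4

Step 2 — compute geometric multiplicities via the rank-nullity identity g(λ) = n − rank(A − λI):
  rank(A − (-2)·I) = 2, so dim ker(A − (-2)·I) = n − 2 = 2

Summary:
  λ = -2: algebraic multiplicity = 4, geometric multiplicity = 2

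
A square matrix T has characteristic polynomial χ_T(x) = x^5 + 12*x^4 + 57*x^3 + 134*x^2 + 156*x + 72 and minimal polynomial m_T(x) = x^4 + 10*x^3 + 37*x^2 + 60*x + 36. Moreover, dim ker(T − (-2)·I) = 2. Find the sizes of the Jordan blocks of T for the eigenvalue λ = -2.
Block sizes for λ = -2: [2, 1]

Step 1 — from the characteristic polynomial, algebraic multiplicity of λ = -2 is 3. From dim ker(T − (-2)·I) = 2, there are exactly 2 Jordan blocks for λ = -2.
Step 2 — from the minimal polynomial, the factor (x + 2)^2 tells us the largest block for λ = -2 has size 2.
Step 3 — with total size 3, 2 blocks, and largest block 2, the block sizes (in nonincreasing order) are [2, 1].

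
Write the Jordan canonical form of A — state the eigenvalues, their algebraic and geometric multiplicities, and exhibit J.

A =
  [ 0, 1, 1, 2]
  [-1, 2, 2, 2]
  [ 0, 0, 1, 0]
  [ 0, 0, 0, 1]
J_3(1) ⊕ J_1(1)

The characteristic polynomial is
  det(x·I − A) = x^4 - 4*x^3 + 6*x^2 - 4*x + 1 = (x - 1)^4

Eigenvalues and multiplicities (the geometric multiplicity of λ is n − rank(A − λI), which equals the number of Jordan blocks for λ):
  λ = 1: algebraic multiplicity = 4, geometric multiplicity = 2

Determining the block sizes for each eigenvalue:
  λ = 1: with am = 4 and gm = 2, the partition is not yet determined (e.g. several partitions of 4 into 2 parts exist). Let N = A − (1)·I. Computing rank(N^1) = 2, rank(N^2) = 1, rank(N^3) = 0; the number of blocks of size ≥ j is rank(N^{j−1}) − rank(N^j), giving [2, 1, 1]. So we have 1 block(s) of size 3, 1 block(s) of size 1 → block sizes [3, 1]

Assembling the blocks gives a Jordan form
J =
  [1, 1, 0, 0]
  [0, 1, 1, 0]
  [0, 0, 1, 0]
  [0, 0, 0, 1]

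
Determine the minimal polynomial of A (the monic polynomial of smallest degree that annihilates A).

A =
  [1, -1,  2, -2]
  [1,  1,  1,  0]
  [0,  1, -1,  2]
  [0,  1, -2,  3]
x^3 - 3*x^2 + 3*x - 1

The characteristic polynomial is χ_A(x) = (x - 1)^4, so the eigenvalues are known. The minimal polynomial is
  m_A(x) = Π_λ (x − λ)^{k_λ}
where k_λ is the size of the *largest* Jordan block for λ (equivalently, the smallest k with (A − λI)^k v = 0 for every generalised eigenvector v of λ).

  λ = 1: largest Jordan block has size 3, contributing (x − 1)^3

So m_A(x) = (x - 1)^3 = x^3 - 3*x^2 + 3*x - 1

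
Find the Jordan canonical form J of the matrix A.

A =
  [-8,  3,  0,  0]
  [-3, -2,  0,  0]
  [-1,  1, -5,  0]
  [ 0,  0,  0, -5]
J_2(-5) ⊕ J_1(-5) ⊕ J_1(-5)

The characteristic polynomial is
  det(x·I − A) = x^4 + 20*x^3 + 150*x^2 + 500*x + 625 = (x + 5)^4

Eigenvalues and multiplicities (the geometric multiplicity of λ is n − rank(A − λI), which equals the number of Jordan blocks for λ):
  λ = -5: algebraic multiplicity = 4, geometric multiplicity = 3

Determining the block sizes for each eigenvalue:
  λ = -5: 3 blocks summing to 4 forces exactly one block of size 2 and the rest size 1 → block sizes [2, 1, 1]

Assembling the blocks gives a Jordan form
J =
  [-5,  1,  0,  0]
  [ 0, -5,  0,  0]
  [ 0,  0, -5,  0]
  [ 0,  0,  0, -5]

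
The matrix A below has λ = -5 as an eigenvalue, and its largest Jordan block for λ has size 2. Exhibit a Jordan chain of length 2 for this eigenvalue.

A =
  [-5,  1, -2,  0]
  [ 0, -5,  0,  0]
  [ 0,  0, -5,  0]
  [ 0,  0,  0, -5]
A Jordan chain for λ = -5 of length 2:
v_1 = (1, 0, 0, 0)ᵀ
v_2 = (0, 1, 0, 0)ᵀ

Let N = A − (-5)·I. We want v_2 with N^2 v_2 = 0 but N^1 v_2 ≠ 0; then v_{j-1} := N · v_j for j = 2, …, 2.

Pick v_2 = (0, 1, 0, 0)ᵀ.
Then v_1 = N · v_2 = (1, 0, 0, 0)ᵀ.

Sanity check: (A − (-5)·I) v_1 = (0, 0, 0, 0)ᵀ = 0. ✓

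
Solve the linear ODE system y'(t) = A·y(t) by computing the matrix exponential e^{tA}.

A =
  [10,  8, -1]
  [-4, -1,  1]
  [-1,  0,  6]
e^{tA} =
  [-3*t^2*exp(5*t) + 5*t*exp(5*t) + exp(5*t), -4*t^2*exp(5*t) + 8*t*exp(5*t), t^2*exp(5*t) - t*exp(5*t)]
  [3*t^2*exp(5*t)/2 - 4*t*exp(5*t), 2*t^2*exp(5*t) - 6*t*exp(5*t) + exp(5*t), -t^2*exp(5*t)/2 + t*exp(5*t)]
  [-3*t^2*exp(5*t) - t*exp(5*t), -4*t^2*exp(5*t), t^2*exp(5*t) + t*exp(5*t) + exp(5*t)]

Strategy: write A = P · J · P⁻¹ where J is a Jordan canonical form, so e^{tA} = P · e^{tJ} · P⁻¹, and e^{tJ} can be computed block-by-block.

A has Jordan form
J =
  [5, 1, 0]
  [0, 5, 1]
  [0, 0, 5]
(up to reordering of blocks).

Per-block formulas:
  For a 3×3 Jordan block J_3(5): exp(t · J_3(5)) = e^(5t)·(I + t·N + (t^2/2)·N^2), where N is the 3×3 nilpotent shift.

After assembling e^{tJ} and conjugating by P, we get:

e^{tA} =
  [-3*t^2*exp(5*t) + 5*t*exp(5*t) + exp(5*t), -4*t^2*exp(5*t) + 8*t*exp(5*t), t^2*exp(5*t) - t*exp(5*t)]
  [3*t^2*exp(5*t)/2 - 4*t*exp(5*t), 2*t^2*exp(5*t) - 6*t*exp(5*t) + exp(5*t), -t^2*exp(5*t)/2 + t*exp(5*t)]
  [-3*t^2*exp(5*t) - t*exp(5*t), -4*t^2*exp(5*t), t^2*exp(5*t) + t*exp(5*t) + exp(5*t)]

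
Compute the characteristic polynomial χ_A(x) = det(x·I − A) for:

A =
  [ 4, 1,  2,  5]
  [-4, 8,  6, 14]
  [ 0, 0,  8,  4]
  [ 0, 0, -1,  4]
x^4 - 24*x^3 + 216*x^2 - 864*x + 1296

Expanding det(x·I − A) (e.g. by cofactor expansion or by noting that A is similar to its Jordan form J, which has the same characteristic polynomial as A) gives
  χ_A(x) = x^4 - 24*x^3 + 216*x^2 - 864*x + 1296
which factors as (x - 6)^4. The eigenvalues (with algebraic multiplicities) are λ = 6 with multiplicity 4.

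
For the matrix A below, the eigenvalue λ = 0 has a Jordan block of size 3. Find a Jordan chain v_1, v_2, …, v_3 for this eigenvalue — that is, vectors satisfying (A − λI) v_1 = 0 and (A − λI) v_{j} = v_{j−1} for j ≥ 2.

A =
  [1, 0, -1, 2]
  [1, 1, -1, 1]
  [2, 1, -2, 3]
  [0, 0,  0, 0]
A Jordan chain for λ = 0 of length 3:
v_1 = (-1, 0, -1, 0)ᵀ
v_2 = (1, 1, 2, 0)ᵀ
v_3 = (1, 0, 0, 0)ᵀ

Let N = A − (0)·I. We want v_3 with N^3 v_3 = 0 but N^2 v_3 ≠ 0; then v_{j-1} := N · v_j for j = 3, …, 2.

Pick v_3 = (1, 0, 0, 0)ᵀ.
Then v_2 = N · v_3 = (1, 1, 2, 0)ᵀ.
Then v_1 = N · v_2 = (-1, 0, -1, 0)ᵀ.

Sanity check: (A − (0)·I) v_1 = (0, 0, 0, 0)ᵀ = 0. ✓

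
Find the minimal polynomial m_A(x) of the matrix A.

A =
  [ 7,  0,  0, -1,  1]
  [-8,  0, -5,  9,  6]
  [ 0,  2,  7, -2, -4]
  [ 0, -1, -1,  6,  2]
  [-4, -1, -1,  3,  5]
x^2 - 10*x + 25

The characteristic polynomial is χ_A(x) = (x - 5)^5, so the eigenvalues are known. The minimal polynomial is
  m_A(x) = Π_λ (x − λ)^{k_λ}
where k_λ is the size of the *largest* Jordan block for λ (equivalently, the smallest k with (A − λI)^k v = 0 for every generalised eigenvector v of λ).

  λ = 5: largest Jordan block has size 2, contributing (x − 5)^2

So m_A(x) = (x - 5)^2 = x^2 - 10*x + 25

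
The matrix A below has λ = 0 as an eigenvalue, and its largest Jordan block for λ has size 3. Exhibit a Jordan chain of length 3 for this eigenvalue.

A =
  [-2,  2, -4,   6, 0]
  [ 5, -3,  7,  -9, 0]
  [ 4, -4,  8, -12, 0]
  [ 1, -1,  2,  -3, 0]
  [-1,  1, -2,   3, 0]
A Jordan chain for λ = 0 of length 3:
v_1 = (4, -6, -8, -2, 2)ᵀ
v_2 = (-2, 5, 4, 1, -1)ᵀ
v_3 = (1, 0, 0, 0, 0)ᵀ

Let N = A − (0)·I. We want v_3 with N^3 v_3 = 0 but N^2 v_3 ≠ 0; then v_{j-1} := N · v_j for j = 3, …, 2.

Pick v_3 = (1, 0, 0, 0, 0)ᵀ.
Then v_2 = N · v_3 = (-2, 5, 4, 1, -1)ᵀ.
Then v_1 = N · v_2 = (4, -6, -8, -2, 2)ᵀ.

Sanity check: (A − (0)·I) v_1 = (0, 0, 0, 0, 0)ᵀ = 0. ✓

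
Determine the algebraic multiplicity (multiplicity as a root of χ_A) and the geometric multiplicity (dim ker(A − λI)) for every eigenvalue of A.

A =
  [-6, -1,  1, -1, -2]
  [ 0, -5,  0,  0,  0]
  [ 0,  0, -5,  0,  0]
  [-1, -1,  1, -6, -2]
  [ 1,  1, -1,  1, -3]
λ = -5: alg = 5, geom = 4

Step 1 — factor the characteristic polynomial to read off the algebraic multiplicities:
  χ_A(x) = (x + 5)^5

Step 2 — compute geometric multiplicities via the rank-nullity identity g(λ) = n − rank(A − λI):
  rank(A − (-5)·I) = 1, so dim ker(A − (-5)·I) = n − 1 = 4

Summary:
  λ = -5: algebraic multiplicity = 5, geometric multiplicity = 4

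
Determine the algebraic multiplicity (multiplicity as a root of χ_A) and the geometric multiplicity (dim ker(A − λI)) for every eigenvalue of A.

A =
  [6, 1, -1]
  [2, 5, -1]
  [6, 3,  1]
λ = 4: alg = 3, geom = 2

Step 1 — factor the characteristic polynomial to read off the algebraic multiplicities:
  χ_A(x) = (x - 4)^3

Step 2 — compute geometric multiplicities via the rank-nullity identity g(λ) = n − rank(A − λI):
  rank(A − (4)·I) = 1, so dim ker(A − (4)·I) = n − 1 = 2

Summary:
  λ = 4: algebraic multiplicity = 3, geometric multiplicity = 2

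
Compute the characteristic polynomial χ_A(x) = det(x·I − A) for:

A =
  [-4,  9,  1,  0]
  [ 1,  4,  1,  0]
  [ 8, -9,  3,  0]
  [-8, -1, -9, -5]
x^4 + 2*x^3 - 39*x^2 - 40*x + 400

Expanding det(x·I − A) (e.g. by cofactor expansion or by noting that A is similar to its Jordan form J, which has the same characteristic polynomial as A) gives
  χ_A(x) = x^4 + 2*x^3 - 39*x^2 - 40*x + 400
which factors as (x - 4)^2*(x + 5)^2. The eigenvalues (with algebraic multiplicities) are λ = -5 with multiplicity 2, λ = 4 with multiplicity 2.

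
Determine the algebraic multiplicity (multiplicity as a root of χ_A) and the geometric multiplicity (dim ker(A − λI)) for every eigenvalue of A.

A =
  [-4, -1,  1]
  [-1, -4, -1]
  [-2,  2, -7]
λ = -5: alg = 3, geom = 2

Step 1 — factor the characteristic polynomial to read off the algebraic multiplicities:
  χ_A(x) = (x + 5)^3

Step 2 — compute geometric multiplicities via the rank-nullity identity g(λ) = n − rank(A − λI):
  rank(A − (-5)·I) = 1, so dim ker(A − (-5)·I) = n − 1 = 2

Summary:
  λ = -5: algebraic multiplicity = 3, geometric multiplicity = 2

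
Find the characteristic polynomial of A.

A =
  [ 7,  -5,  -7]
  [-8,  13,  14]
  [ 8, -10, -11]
x^3 - 9*x^2 + 27*x - 27

Expanding det(x·I − A) (e.g. by cofactor expansion or by noting that A is similar to its Jordan form J, which has the same characteristic polynomial as A) gives
  χ_A(x) = x^3 - 9*x^2 + 27*x - 27
which factors as (x - 3)^3. The eigenvalues (with algebraic multiplicities) are λ = 3 with multiplicity 3.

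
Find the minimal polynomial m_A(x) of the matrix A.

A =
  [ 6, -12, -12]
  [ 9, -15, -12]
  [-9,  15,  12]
x^3 - 3*x^2 - 18*x

The characteristic polynomial is χ_A(x) = x*(x - 6)*(x + 3), so the eigenvalues are known. The minimal polynomial is
  m_A(x) = Π_λ (x − λ)^{k_λ}
where k_λ is the size of the *largest* Jordan block for λ (equivalently, the smallest k with (A − λI)^k v = 0 for every generalised eigenvector v of λ).

  λ = -3: largest Jordan block has size 1, contributing (x + 3)
  λ = 0: largest Jordan block has size 1, contributing (x − 0)
  λ = 6: largest Jordan block has size 1, contributing (x − 6)

So m_A(x) = x*(x - 6)*(x + 3) = x^3 - 3*x^2 - 18*x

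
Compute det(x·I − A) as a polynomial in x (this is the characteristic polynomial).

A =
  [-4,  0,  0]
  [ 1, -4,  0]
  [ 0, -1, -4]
x^3 + 12*x^2 + 48*x + 64

Expanding det(x·I − A) (e.g. by cofactor expansion or by noting that A is similar to its Jordan form J, which has the same characteristic polynomial as A) gives
  χ_A(x) = x^3 + 12*x^2 + 48*x + 64
which factors as (x + 4)^3. The eigenvalues (with algebraic multiplicities) are λ = -4 with multiplicity 3.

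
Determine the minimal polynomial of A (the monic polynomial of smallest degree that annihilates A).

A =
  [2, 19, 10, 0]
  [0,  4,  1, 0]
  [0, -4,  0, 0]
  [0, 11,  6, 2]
x^3 - 6*x^2 + 12*x - 8

The characteristic polynomial is χ_A(x) = (x - 2)^4, so the eigenvalues are known. The minimal polynomial is
  m_A(x) = Π_λ (x − λ)^{k_λ}
where k_λ is the size of the *largest* Jordan block for λ (equivalently, the smallest k with (A − λI)^k v = 0 for every generalised eigenvector v of λ).

  λ = 2: largest Jordan block has size 3, contributing (x − 2)^3

So m_A(x) = (x - 2)^3 = x^3 - 6*x^2 + 12*x - 8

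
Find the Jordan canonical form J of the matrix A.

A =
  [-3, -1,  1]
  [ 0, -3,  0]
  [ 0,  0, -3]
J_2(-3) ⊕ J_1(-3)

The characteristic polynomial is
  det(x·I − A) = x^3 + 9*x^2 + 27*x + 27 = (x + 3)^3

Eigenvalues and multiplicities (the geometric multiplicity of λ is n − rank(A − λI), which equals the number of Jordan blocks for λ):
  λ = -3: algebraic multiplicity = 3, geometric multiplicity = 2

Determining the block sizes for each eigenvalue:
  λ = -3: 2 blocks summing to 3 forces exactly one block of size 2 and the rest size 1 → block sizes [2, 1]

Assembling the blocks gives a Jordan form
J =
  [-3,  1,  0]
  [ 0, -3,  0]
  [ 0,  0, -3]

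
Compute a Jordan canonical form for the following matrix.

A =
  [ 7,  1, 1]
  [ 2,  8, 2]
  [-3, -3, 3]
J_2(6) ⊕ J_1(6)

The characteristic polynomial is
  det(x·I − A) = x^3 - 18*x^2 + 108*x - 216 = (x - 6)^3

Eigenvalues and multiplicities (the geometric multiplicity of λ is n − rank(A − λI), which equals the number of Jordan blocks for λ):
  λ = 6: algebraic multiplicity = 3, geometric multiplicity = 2

Determining the block sizes for each eigenvalue:
  λ = 6: 2 blocks summing to 3 forces exactly one block of size 2 and the rest size 1 → block sizes [2, 1]

Assembling the blocks gives a Jordan form
J =
  [6, 1, 0]
  [0, 6, 0]
  [0, 0, 6]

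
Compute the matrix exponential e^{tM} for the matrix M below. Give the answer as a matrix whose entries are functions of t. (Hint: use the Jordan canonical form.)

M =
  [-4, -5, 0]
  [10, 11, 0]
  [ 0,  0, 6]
e^{tM} =
  [-exp(6*t) + 2*exp(t), -exp(6*t) + exp(t), 0]
  [2*exp(6*t) - 2*exp(t), 2*exp(6*t) - exp(t), 0]
  [0, 0, exp(6*t)]

Strategy: write M = P · J · P⁻¹ where J is a Jordan canonical form, so e^{tM} = P · e^{tJ} · P⁻¹, and e^{tJ} can be computed block-by-block.

M has Jordan form
J =
  [1, 0, 0]
  [0, 6, 0]
  [0, 0, 6]
(up to reordering of blocks).

Per-block formulas:
  For a 1×1 block at λ = 6: exp(t · [6]) = [e^(6t)].
  For a 1×1 block at λ = 1: exp(t · [1]) = [e^(1t)].

After assembling e^{tJ} and conjugating by P, we get:

e^{tM} =
  [-exp(6*t) + 2*exp(t), -exp(6*t) + exp(t), 0]
  [2*exp(6*t) - 2*exp(t), 2*exp(6*t) - exp(t), 0]
  [0, 0, exp(6*t)]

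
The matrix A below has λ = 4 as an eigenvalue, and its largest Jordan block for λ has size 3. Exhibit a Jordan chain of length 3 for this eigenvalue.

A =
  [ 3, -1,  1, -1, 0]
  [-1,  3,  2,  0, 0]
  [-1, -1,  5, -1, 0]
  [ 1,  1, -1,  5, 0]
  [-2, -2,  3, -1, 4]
A Jordan chain for λ = 4 of length 3:
v_1 = (-1, -1, -1, 1, -2)ᵀ
v_2 = (1, 2, 1, -1, 3)ᵀ
v_3 = (0, 0, 1, 0, 0)ᵀ

Let N = A − (4)·I. We want v_3 with N^3 v_3 = 0 but N^2 v_3 ≠ 0; then v_{j-1} := N · v_j for j = 3, …, 2.

Pick v_3 = (0, 0, 1, 0, 0)ᵀ.
Then v_2 = N · v_3 = (1, 2, 1, -1, 3)ᵀ.
Then v_1 = N · v_2 = (-1, -1, -1, 1, -2)ᵀ.

Sanity check: (A − (4)·I) v_1 = (0, 0, 0, 0, 0)ᵀ = 0. ✓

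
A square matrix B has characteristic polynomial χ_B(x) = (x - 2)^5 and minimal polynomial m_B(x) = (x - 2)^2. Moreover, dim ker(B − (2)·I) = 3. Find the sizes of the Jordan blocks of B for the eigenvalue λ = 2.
Block sizes for λ = 2: [2, 2, 1]

Step 1 — from the characteristic polynomial, algebraic multiplicity of λ = 2 is 5. From dim ker(B − (2)·I) = 3, there are exactly 3 Jordan blocks for λ = 2.
Step 2 — from the minimal polynomial, the factor (x − 2)^2 tells us the largest block for λ = 2 has size 2.
Step 3 — with total size 5, 3 blocks, and largest block 2, the block sizes (in nonincreasing order) are [2, 2, 1].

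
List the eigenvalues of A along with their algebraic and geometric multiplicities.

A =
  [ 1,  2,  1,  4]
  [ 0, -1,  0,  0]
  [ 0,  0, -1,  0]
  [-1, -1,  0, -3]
λ = -1: alg = 4, geom = 2

Step 1 — factor the characteristic polynomial to read off the algebraic multiplicities:
  χ_A(x) = (x + 1)^4

Step 2 — compute geometric multiplicities via the rank-nullity identity g(λ) = n − rank(A − λI):
  rank(A − (-1)·I) = 2, so dim ker(A − (-1)·I) = n − 2 = 2

Summary:
  λ = -1: algebraic multiplicity = 4, geometric multiplicity = 2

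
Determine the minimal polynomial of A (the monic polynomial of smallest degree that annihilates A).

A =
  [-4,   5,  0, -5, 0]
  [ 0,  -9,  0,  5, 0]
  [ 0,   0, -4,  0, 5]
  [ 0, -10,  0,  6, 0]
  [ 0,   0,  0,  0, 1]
x^2 + 3*x - 4

The characteristic polynomial is χ_A(x) = (x - 1)^2*(x + 4)^3, so the eigenvalues are known. The minimal polynomial is
  m_A(x) = Π_λ (x − λ)^{k_λ}
where k_λ is the size of the *largest* Jordan block for λ (equivalently, the smallest k with (A − λI)^k v = 0 for every generalised eigenvector v of λ).

  λ = -4: largest Jordan block has size 1, contributing (x + 4)
  λ = 1: largest Jordan block has size 1, contributing (x − 1)

So m_A(x) = (x - 1)*(x + 4) = x^2 + 3*x - 4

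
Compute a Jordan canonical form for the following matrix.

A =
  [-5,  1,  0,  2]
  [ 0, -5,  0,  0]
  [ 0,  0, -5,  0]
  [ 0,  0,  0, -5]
J_2(-5) ⊕ J_1(-5) ⊕ J_1(-5)

The characteristic polynomial is
  det(x·I − A) = x^4 + 20*x^3 + 150*x^2 + 500*x + 625 = (x + 5)^4

Eigenvalues and multiplicities (the geometric multiplicity of λ is n − rank(A − λI), which equals the number of Jordan blocks for λ):
  λ = -5: algebraic multiplicity = 4, geometric multiplicity = 3

Determining the block sizes for each eigenvalue:
  λ = -5: 3 blocks summing to 4 forces exactly one block of size 2 and the rest size 1 → block sizes [2, 1, 1]

Assembling the blocks gives a Jordan form
J =
  [-5,  1,  0,  0]
  [ 0, -5,  0,  0]
  [ 0,  0, -5,  0]
  [ 0,  0,  0, -5]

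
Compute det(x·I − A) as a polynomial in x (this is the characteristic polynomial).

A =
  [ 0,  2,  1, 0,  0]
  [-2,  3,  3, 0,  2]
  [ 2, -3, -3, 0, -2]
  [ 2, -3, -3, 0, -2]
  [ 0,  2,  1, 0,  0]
x^5

Expanding det(x·I − A) (e.g. by cofactor expansion or by noting that A is similar to its Jordan form J, which has the same characteristic polynomial as A) gives
  χ_A(x) = x^5
which factors as x^5. The eigenvalues (with algebraic multiplicities) are λ = 0 with multiplicity 5.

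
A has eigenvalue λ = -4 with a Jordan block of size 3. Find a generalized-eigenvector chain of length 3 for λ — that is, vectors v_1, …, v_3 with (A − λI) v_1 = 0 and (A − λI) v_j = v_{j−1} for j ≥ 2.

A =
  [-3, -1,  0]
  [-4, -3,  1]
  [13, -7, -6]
A Jordan chain for λ = -4 of length 3:
v_1 = (5, 5, 15)ᵀ
v_2 = (1, -4, 13)ᵀ
v_3 = (1, 0, 0)ᵀ

Let N = A − (-4)·I. We want v_3 with N^3 v_3 = 0 but N^2 v_3 ≠ 0; then v_{j-1} := N · v_j for j = 3, …, 2.

Pick v_3 = (1, 0, 0)ᵀ.
Then v_2 = N · v_3 = (1, -4, 13)ᵀ.
Then v_1 = N · v_2 = (5, 5, 15)ᵀ.

Sanity check: (A − (-4)·I) v_1 = (0, 0, 0)ᵀ = 0. ✓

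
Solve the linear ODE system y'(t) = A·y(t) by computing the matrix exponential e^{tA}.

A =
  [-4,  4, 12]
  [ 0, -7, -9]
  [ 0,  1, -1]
e^{tA} =
  [exp(-4*t), 4*t*exp(-4*t), 12*t*exp(-4*t)]
  [0, -3*t*exp(-4*t) + exp(-4*t), -9*t*exp(-4*t)]
  [0, t*exp(-4*t), 3*t*exp(-4*t) + exp(-4*t)]

Strategy: write A = P · J · P⁻¹ where J is a Jordan canonical form, so e^{tA} = P · e^{tJ} · P⁻¹, and e^{tJ} can be computed block-by-block.

A has Jordan form
J =
  [-4,  1,  0]
  [ 0, -4,  0]
  [ 0,  0, -4]
(up to reordering of blocks).

Per-block formulas:
  For a 2×2 Jordan block J_2(-4): exp(t · J_2(-4)) = e^(-4t)·(I + t·N), where N is the 2×2 nilpotent shift.
  For a 1×1 block at λ = -4: exp(t · [-4]) = [e^(-4t)].

After assembling e^{tJ} and conjugating by P, we get:

e^{tA} =
  [exp(-4*t), 4*t*exp(-4*t), 12*t*exp(-4*t)]
  [0, -3*t*exp(-4*t) + exp(-4*t), -9*t*exp(-4*t)]
  [0, t*exp(-4*t), 3*t*exp(-4*t) + exp(-4*t)]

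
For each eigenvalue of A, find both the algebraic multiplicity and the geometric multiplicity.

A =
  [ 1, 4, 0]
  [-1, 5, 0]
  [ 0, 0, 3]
λ = 3: alg = 3, geom = 2

Step 1 — factor the characteristic polynomial to read off the algebraic multiplicities:
  χ_A(x) = (x - 3)^3

Step 2 — compute geometric multiplicities via the rank-nullity identity g(λ) = n − rank(A − λI):
  rank(A − (3)·I) = 1, so dim ker(A − (3)·I) = n − 1 = 2

Summary:
  λ = 3: algebraic multiplicity = 3, geometric multiplicity = 2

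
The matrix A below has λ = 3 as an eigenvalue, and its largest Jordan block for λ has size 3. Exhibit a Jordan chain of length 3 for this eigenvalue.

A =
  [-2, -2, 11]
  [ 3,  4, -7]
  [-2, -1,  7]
A Jordan chain for λ = 3 of length 3:
v_1 = (-3, 2, -1)ᵀ
v_2 = (-5, 3, -2)ᵀ
v_3 = (1, 0, 0)ᵀ

Let N = A − (3)·I. We want v_3 with N^3 v_3 = 0 but N^2 v_3 ≠ 0; then v_{j-1} := N · v_j for j = 3, …, 2.

Pick v_3 = (1, 0, 0)ᵀ.
Then v_2 = N · v_3 = (-5, 3, -2)ᵀ.
Then v_1 = N · v_2 = (-3, 2, -1)ᵀ.

Sanity check: (A − (3)·I) v_1 = (0, 0, 0)ᵀ = 0. ✓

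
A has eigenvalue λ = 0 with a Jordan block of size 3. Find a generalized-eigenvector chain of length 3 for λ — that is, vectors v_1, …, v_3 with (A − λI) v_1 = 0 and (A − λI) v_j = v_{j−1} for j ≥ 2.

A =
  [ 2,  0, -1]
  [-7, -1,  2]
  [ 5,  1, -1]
A Jordan chain for λ = 0 of length 3:
v_1 = (-1, 3, -2)ᵀ
v_2 = (2, -7, 5)ᵀ
v_3 = (1, 0, 0)ᵀ

Let N = A − (0)·I. We want v_3 with N^3 v_3 = 0 but N^2 v_3 ≠ 0; then v_{j-1} := N · v_j for j = 3, …, 2.

Pick v_3 = (1, 0, 0)ᵀ.
Then v_2 = N · v_3 = (2, -7, 5)ᵀ.
Then v_1 = N · v_2 = (-1, 3, -2)ᵀ.

Sanity check: (A − (0)·I) v_1 = (0, 0, 0)ᵀ = 0. ✓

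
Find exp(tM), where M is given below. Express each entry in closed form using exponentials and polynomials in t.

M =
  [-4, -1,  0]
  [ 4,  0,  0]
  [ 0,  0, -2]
e^{tM} =
  [-2*t*exp(-2*t) + exp(-2*t), -t*exp(-2*t), 0]
  [4*t*exp(-2*t), 2*t*exp(-2*t) + exp(-2*t), 0]
  [0, 0, exp(-2*t)]

Strategy: write M = P · J · P⁻¹ where J is a Jordan canonical form, so e^{tM} = P · e^{tJ} · P⁻¹, and e^{tJ} can be computed block-by-block.

M has Jordan form
J =
  [-2,  1,  0]
  [ 0, -2,  0]
  [ 0,  0, -2]
(up to reordering of blocks).

Per-block formulas:
  For a 2×2 Jordan block J_2(-2): exp(t · J_2(-2)) = e^(-2t)·(I + t·N), where N is the 2×2 nilpotent shift.
  For a 1×1 block at λ = -2: exp(t · [-2]) = [e^(-2t)].

After assembling e^{tJ} and conjugating by P, we get:

e^{tM} =
  [-2*t*exp(-2*t) + exp(-2*t), -t*exp(-2*t), 0]
  [4*t*exp(-2*t), 2*t*exp(-2*t) + exp(-2*t), 0]
  [0, 0, exp(-2*t)]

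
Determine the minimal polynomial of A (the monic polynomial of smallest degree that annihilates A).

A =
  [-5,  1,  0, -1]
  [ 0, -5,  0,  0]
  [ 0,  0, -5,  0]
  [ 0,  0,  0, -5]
x^2 + 10*x + 25

The characteristic polynomial is χ_A(x) = (x + 5)^4, so the eigenvalues are known. The minimal polynomial is
  m_A(x) = Π_λ (x − λ)^{k_λ}
where k_λ is the size of the *largest* Jordan block for λ (equivalently, the smallest k with (A − λI)^k v = 0 for every generalised eigenvector v of λ).

  λ = -5: largest Jordan block has size 2, contributing (x + 5)^2

So m_A(x) = (x + 5)^2 = x^2 + 10*x + 25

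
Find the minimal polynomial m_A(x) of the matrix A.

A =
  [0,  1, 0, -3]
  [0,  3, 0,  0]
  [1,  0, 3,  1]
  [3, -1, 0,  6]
x^2 - 6*x + 9

The characteristic polynomial is χ_A(x) = (x - 3)^4, so the eigenvalues are known. The minimal polynomial is
  m_A(x) = Π_λ (x − λ)^{k_λ}
where k_λ is the size of the *largest* Jordan block for λ (equivalently, the smallest k with (A − λI)^k v = 0 for every generalised eigenvector v of λ).

  λ = 3: largest Jordan block has size 2, contributing (x − 3)^2

So m_A(x) = (x - 3)^2 = x^2 - 6*x + 9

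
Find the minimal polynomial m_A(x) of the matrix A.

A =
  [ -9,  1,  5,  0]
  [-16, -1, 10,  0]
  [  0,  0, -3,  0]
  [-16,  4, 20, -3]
x^3 + 13*x^2 + 55*x + 75

The characteristic polynomial is χ_A(x) = (x + 3)^2*(x + 5)^2, so the eigenvalues are known. The minimal polynomial is
  m_A(x) = Π_λ (x − λ)^{k_λ}
where k_λ is the size of the *largest* Jordan block for λ (equivalently, the smallest k with (A − λI)^k v = 0 for every generalised eigenvector v of λ).

  λ = -5: largest Jordan block has size 2, contributing (x + 5)^2
  λ = -3: largest Jordan block has size 1, contributing (x + 3)

So m_A(x) = (x + 3)*(x + 5)^2 = x^3 + 13*x^2 + 55*x + 75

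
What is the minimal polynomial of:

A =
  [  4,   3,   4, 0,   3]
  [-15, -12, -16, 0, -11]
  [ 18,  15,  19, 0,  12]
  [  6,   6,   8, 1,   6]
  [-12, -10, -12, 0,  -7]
x^3 - 3*x^2 + 3*x - 1

The characteristic polynomial is χ_A(x) = (x - 1)^5, so the eigenvalues are known. The minimal polynomial is
  m_A(x) = Π_λ (x − λ)^{k_λ}
where k_λ is the size of the *largest* Jordan block for λ (equivalently, the smallest k with (A − λI)^k v = 0 for every generalised eigenvector v of λ).

  λ = 1: largest Jordan block has size 3, contributing (x − 1)^3

So m_A(x) = (x - 1)^3 = x^3 - 3*x^2 + 3*x - 1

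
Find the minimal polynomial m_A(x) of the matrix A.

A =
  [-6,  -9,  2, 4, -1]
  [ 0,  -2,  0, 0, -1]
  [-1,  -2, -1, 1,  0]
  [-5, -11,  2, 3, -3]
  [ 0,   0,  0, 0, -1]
x^4 + 6*x^3 + 13*x^2 + 12*x + 4

The characteristic polynomial is χ_A(x) = (x + 1)^3*(x + 2)^2, so the eigenvalues are known. The minimal polynomial is
  m_A(x) = Π_λ (x − λ)^{k_λ}
where k_λ is the size of the *largest* Jordan block for λ (equivalently, the smallest k with (A − λI)^k v = 0 for every generalised eigenvector v of λ).

  λ = -2: largest Jordan block has size 2, contributing (x + 2)^2
  λ = -1: largest Jordan block has size 2, contributing (x + 1)^2

So m_A(x) = (x + 1)^2*(x + 2)^2 = x^4 + 6*x^3 + 13*x^2 + 12*x + 4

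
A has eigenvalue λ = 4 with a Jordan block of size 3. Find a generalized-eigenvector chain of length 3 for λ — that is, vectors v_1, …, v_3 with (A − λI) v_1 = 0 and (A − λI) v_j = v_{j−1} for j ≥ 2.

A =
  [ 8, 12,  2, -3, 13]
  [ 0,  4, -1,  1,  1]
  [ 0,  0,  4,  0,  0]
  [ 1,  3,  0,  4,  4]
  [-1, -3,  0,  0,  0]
A Jordan chain for λ = 4 of length 3:
v_1 = (-4, 0, 0, -1, 1)ᵀ
v_2 = (2, -1, 0, 0, 0)ᵀ
v_3 = (0, 0, 1, 0, 0)ᵀ

Let N = A − (4)·I. We want v_3 with N^3 v_3 = 0 but N^2 v_3 ≠ 0; then v_{j-1} := N · v_j for j = 3, …, 2.

Pick v_3 = (0, 0, 1, 0, 0)ᵀ.
Then v_2 = N · v_3 = (2, -1, 0, 0, 0)ᵀ.
Then v_1 = N · v_2 = (-4, 0, 0, -1, 1)ᵀ.

Sanity check: (A − (4)·I) v_1 = (0, 0, 0, 0, 0)ᵀ = 0. ✓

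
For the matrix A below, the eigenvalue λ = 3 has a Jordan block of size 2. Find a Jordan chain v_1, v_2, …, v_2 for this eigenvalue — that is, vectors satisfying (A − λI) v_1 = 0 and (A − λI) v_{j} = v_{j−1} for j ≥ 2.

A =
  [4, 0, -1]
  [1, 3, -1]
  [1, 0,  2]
A Jordan chain for λ = 3 of length 2:
v_1 = (1, 1, 1)ᵀ
v_2 = (1, 0, 0)ᵀ

Let N = A − (3)·I. We want v_2 with N^2 v_2 = 0 but N^1 v_2 ≠ 0; then v_{j-1} := N · v_j for j = 2, …, 2.

Pick v_2 = (1, 0, 0)ᵀ.
Then v_1 = N · v_2 = (1, 1, 1)ᵀ.

Sanity check: (A − (3)·I) v_1 = (0, 0, 0)ᵀ = 0. ✓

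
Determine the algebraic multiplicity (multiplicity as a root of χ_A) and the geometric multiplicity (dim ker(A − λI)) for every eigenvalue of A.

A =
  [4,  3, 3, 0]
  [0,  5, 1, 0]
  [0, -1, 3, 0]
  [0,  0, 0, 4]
λ = 4: alg = 4, geom = 3

Step 1 — factor the characteristic polynomial to read off the algebraic multiplicities:
  χ_A(x) = (x - 4)^4

Step 2 — compute geometric multiplicities via the rank-nullity identity g(λ) = n − rank(A − λI):
  rank(A − (4)·I) = 1, so dim ker(A − (4)·I) = n − 1 = 3

Summary:
  λ = 4: algebraic multiplicity = 4, geometric multiplicity = 3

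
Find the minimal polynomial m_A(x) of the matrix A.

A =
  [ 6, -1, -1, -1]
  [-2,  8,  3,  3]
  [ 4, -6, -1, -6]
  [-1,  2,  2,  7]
x^3 - 15*x^2 + 75*x - 125

The characteristic polynomial is χ_A(x) = (x - 5)^4, so the eigenvalues are known. The minimal polynomial is
  m_A(x) = Π_λ (x − λ)^{k_λ}
where k_λ is the size of the *largest* Jordan block for λ (equivalently, the smallest k with (A − λI)^k v = 0 for every generalised eigenvector v of λ).

  λ = 5: largest Jordan block has size 3, contributing (x − 5)^3

So m_A(x) = (x - 5)^3 = x^3 - 15*x^2 + 75*x - 125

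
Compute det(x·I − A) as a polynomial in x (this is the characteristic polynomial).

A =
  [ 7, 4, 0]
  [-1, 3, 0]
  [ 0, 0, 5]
x^3 - 15*x^2 + 75*x - 125

Expanding det(x·I − A) (e.g. by cofactor expansion or by noting that A is similar to its Jordan form J, which has the same characteristic polynomial as A) gives
  χ_A(x) = x^3 - 15*x^2 + 75*x - 125
which factors as (x - 5)^3. The eigenvalues (with algebraic multiplicities) are λ = 5 with multiplicity 3.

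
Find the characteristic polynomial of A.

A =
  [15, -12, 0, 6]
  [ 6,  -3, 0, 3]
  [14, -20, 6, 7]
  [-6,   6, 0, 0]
x^4 - 18*x^3 + 117*x^2 - 324*x + 324

Expanding det(x·I − A) (e.g. by cofactor expansion or by noting that A is similar to its Jordan form J, which has the same characteristic polynomial as A) gives
  χ_A(x) = x^4 - 18*x^3 + 117*x^2 - 324*x + 324
which factors as (x - 6)^2*(x - 3)^2. The eigenvalues (with algebraic multiplicities) are λ = 3 with multiplicity 2, λ = 6 with multiplicity 2.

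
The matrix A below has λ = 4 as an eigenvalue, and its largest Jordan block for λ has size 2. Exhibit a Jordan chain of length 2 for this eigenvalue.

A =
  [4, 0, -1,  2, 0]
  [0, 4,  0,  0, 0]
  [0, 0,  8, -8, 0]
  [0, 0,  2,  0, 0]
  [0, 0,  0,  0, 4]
A Jordan chain for λ = 4 of length 2:
v_1 = (-1, 0, 4, 2, 0)ᵀ
v_2 = (0, 0, 1, 0, 0)ᵀ

Let N = A − (4)·I. We want v_2 with N^2 v_2 = 0 but N^1 v_2 ≠ 0; then v_{j-1} := N · v_j for j = 2, …, 2.

Pick v_2 = (0, 0, 1, 0, 0)ᵀ.
Then v_1 = N · v_2 = (-1, 0, 4, 2, 0)ᵀ.

Sanity check: (A − (4)·I) v_1 = (0, 0, 0, 0, 0)ᵀ = 0. ✓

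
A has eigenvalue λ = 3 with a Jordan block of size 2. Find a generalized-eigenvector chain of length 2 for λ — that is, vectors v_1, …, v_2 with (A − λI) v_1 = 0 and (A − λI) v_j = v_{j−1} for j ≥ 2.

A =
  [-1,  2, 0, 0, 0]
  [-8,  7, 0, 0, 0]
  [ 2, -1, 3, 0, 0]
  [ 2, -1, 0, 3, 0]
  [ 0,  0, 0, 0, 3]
A Jordan chain for λ = 3 of length 2:
v_1 = (-4, -8, 2, 2, 0)ᵀ
v_2 = (1, 0, 0, 0, 0)ᵀ

Let N = A − (3)·I. We want v_2 with N^2 v_2 = 0 but N^1 v_2 ≠ 0; then v_{j-1} := N · v_j for j = 2, …, 2.

Pick v_2 = (1, 0, 0, 0, 0)ᵀ.
Then v_1 = N · v_2 = (-4, -8, 2, 2, 0)ᵀ.

Sanity check: (A − (3)·I) v_1 = (0, 0, 0, 0, 0)ᵀ = 0. ✓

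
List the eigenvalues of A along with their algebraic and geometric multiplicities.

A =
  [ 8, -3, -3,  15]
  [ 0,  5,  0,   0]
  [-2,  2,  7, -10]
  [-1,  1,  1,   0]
λ = 5: alg = 4, geom = 3

Step 1 — factor the characteristic polynomial to read off the algebraic multiplicities:
  χ_A(x) = (x - 5)^4

Step 2 — compute geometric multiplicities via the rank-nullity identity g(λ) = n − rank(A − λI):
  rank(A − (5)·I) = 1, so dim ker(A − (5)·I) = n − 1 = 3

Summary:
  λ = 5: algebraic multiplicity = 4, geometric multiplicity = 3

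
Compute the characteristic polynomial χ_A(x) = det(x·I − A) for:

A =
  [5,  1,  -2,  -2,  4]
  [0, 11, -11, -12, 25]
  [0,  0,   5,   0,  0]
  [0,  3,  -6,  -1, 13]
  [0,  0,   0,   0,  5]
x^5 - 25*x^4 + 250*x^3 - 1250*x^2 + 3125*x - 3125

Expanding det(x·I − A) (e.g. by cofactor expansion or by noting that A is similar to its Jordan form J, which has the same characteristic polynomial as A) gives
  χ_A(x) = x^5 - 25*x^4 + 250*x^3 - 1250*x^2 + 3125*x - 3125
which factors as (x - 5)^5. The eigenvalues (with algebraic multiplicities) are λ = 5 with multiplicity 5.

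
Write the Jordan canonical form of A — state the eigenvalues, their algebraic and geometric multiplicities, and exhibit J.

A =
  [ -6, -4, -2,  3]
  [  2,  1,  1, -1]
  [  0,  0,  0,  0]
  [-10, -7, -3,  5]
J_3(0) ⊕ J_1(0)

The characteristic polynomial is
  det(x·I − A) = x^4

Eigenvalues and multiplicities (the geometric multiplicity of λ is n − rank(A − λI), which equals the number of Jordan blocks for λ):
  λ = 0: algebraic multiplicity = 4, geometric multiplicity = 2

Determining the block sizes for each eigenvalue:
  λ = 0: with am = 4 and gm = 2, the partition is not yet determined (e.g. several partitions of 4 into 2 parts exist). Let N = A − (0)·I. Computing rank(N^1) = 2, rank(N^2) = 1, rank(N^3) = 0; the number of blocks of size ≥ j is rank(N^{j−1}) − rank(N^j), giving [2, 1, 1]. So we have 1 block(s) of size 3, 1 block(s) of size 1 → block sizes [3, 1]

Assembling the blocks gives a Jordan form
J =
  [0, 1, 0, 0]
  [0, 0, 1, 0]
  [0, 0, 0, 0]
  [0, 0, 0, 0]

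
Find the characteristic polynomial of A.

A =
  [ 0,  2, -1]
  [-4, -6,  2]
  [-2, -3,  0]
x^3 + 6*x^2 + 12*x + 8

Expanding det(x·I − A) (e.g. by cofactor expansion or by noting that A is similar to its Jordan form J, which has the same characteristic polynomial as A) gives
  χ_A(x) = x^3 + 6*x^2 + 12*x + 8
which factors as (x + 2)^3. The eigenvalues (with algebraic multiplicities) are λ = -2 with multiplicity 3.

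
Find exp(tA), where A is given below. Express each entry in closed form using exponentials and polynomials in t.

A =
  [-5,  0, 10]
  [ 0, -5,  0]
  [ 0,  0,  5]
e^{tA} =
  [exp(-5*t), 0, exp(5*t) - exp(-5*t)]
  [0, exp(-5*t), 0]
  [0, 0, exp(5*t)]

Strategy: write A = P · J · P⁻¹ where J is a Jordan canonical form, so e^{tA} = P · e^{tJ} · P⁻¹, and e^{tJ} can be computed block-by-block.

A has Jordan form
J =
  [-5,  0, 0]
  [ 0, -5, 0]
  [ 0,  0, 5]
(up to reordering of blocks).

Per-block formulas:
  For a 1×1 block at λ = -5: exp(t · [-5]) = [e^(-5t)].
  For a 1×1 block at λ = 5: exp(t · [5]) = [e^(5t)].

After assembling e^{tJ} and conjugating by P, we get:

e^{tA} =
  [exp(-5*t), 0, exp(5*t) - exp(-5*t)]
  [0, exp(-5*t), 0]
  [0, 0, exp(5*t)]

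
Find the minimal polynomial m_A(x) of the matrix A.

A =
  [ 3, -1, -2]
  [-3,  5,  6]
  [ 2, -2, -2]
x^2 - 4*x + 4

The characteristic polynomial is χ_A(x) = (x - 2)^3, so the eigenvalues are known. The minimal polynomial is
  m_A(x) = Π_λ (x − λ)^{k_λ}
where k_λ is the size of the *largest* Jordan block for λ (equivalently, the smallest k with (A − λI)^k v = 0 for every generalised eigenvector v of λ).

  λ = 2: largest Jordan block has size 2, contributing (x − 2)^2

So m_A(x) = (x - 2)^2 = x^2 - 4*x + 4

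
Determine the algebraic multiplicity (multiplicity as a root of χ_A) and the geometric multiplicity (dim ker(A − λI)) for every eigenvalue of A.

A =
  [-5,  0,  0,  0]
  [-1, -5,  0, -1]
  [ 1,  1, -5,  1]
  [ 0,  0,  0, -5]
λ = -5: alg = 4, geom = 2

Step 1 — factor the characteristic polynomial to read off the algebraic multiplicities:
  χ_A(x) = (x + 5)^4

Step 2 — compute geometric multiplicities via the rank-nullity identity g(λ) = n − rank(A − λI):
  rank(A − (-5)·I) = 2, so dim ker(A − (-5)·I) = n − 2 = 2

Summary:
  λ = -5: algebraic multiplicity = 4, geometric multiplicity = 2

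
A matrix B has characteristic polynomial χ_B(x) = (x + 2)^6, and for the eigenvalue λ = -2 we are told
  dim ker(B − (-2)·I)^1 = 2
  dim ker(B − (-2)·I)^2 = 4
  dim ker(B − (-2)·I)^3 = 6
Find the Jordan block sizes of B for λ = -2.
Block sizes for λ = -2: [3, 3]

From the dimensions of kernels of powers, the number of Jordan blocks of size at least j is d_j − d_{j−1} where d_j = dim ker(N^j) (with d_0 = 0). Computing the differences gives [2, 2, 2].
The number of blocks of size exactly k is (#blocks of size ≥ k) − (#blocks of size ≥ k + 1), so the partition is: 2 block(s) of size 3.
In nonincreasing order the block sizes are [3, 3].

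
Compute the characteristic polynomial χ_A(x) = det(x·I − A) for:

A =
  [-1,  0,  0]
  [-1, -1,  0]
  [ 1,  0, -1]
x^3 + 3*x^2 + 3*x + 1

Expanding det(x·I − A) (e.g. by cofactor expansion or by noting that A is similar to its Jordan form J, which has the same characteristic polynomial as A) gives
  χ_A(x) = x^3 + 3*x^2 + 3*x + 1
which factors as (x + 1)^3. The eigenvalues (with algebraic multiplicities) are λ = -1 with multiplicity 3.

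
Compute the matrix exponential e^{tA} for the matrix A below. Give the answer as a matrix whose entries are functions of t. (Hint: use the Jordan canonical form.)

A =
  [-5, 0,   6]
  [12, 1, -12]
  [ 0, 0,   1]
e^{tA} =
  [exp(-5*t), 0, exp(t) - exp(-5*t)]
  [2*exp(t) - 2*exp(-5*t), exp(t), -2*exp(t) + 2*exp(-5*t)]
  [0, 0, exp(t)]

Strategy: write A = P · J · P⁻¹ where J is a Jordan canonical form, so e^{tA} = P · e^{tJ} · P⁻¹, and e^{tJ} can be computed block-by-block.

A has Jordan form
J =
  [-5, 0, 0]
  [ 0, 1, 0]
  [ 0, 0, 1]
(up to reordering of blocks).

Per-block formulas:
  For a 1×1 block at λ = -5: exp(t · [-5]) = [e^(-5t)].
  For a 1×1 block at λ = 1: exp(t · [1]) = [e^(1t)].

After assembling e^{tJ} and conjugating by P, we get:

e^{tA} =
  [exp(-5*t), 0, exp(t) - exp(-5*t)]
  [2*exp(t) - 2*exp(-5*t), exp(t), -2*exp(t) + 2*exp(-5*t)]
  [0, 0, exp(t)]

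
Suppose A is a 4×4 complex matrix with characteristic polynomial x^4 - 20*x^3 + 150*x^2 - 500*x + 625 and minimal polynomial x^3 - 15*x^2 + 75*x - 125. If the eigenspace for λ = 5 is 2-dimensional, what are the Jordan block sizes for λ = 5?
Block sizes for λ = 5: [3, 1]

Step 1 — from the characteristic polynomial, algebraic multiplicity of λ = 5 is 4. From dim ker(A − (5)·I) = 2, there are exactly 2 Jordan blocks for λ = 5.
Step 2 — from the minimal polynomial, the factor (x − 5)^3 tells us the largest block for λ = 5 has size 3.
Step 3 — with total size 4, 2 blocks, and largest block 3, the block sizes (in nonincreasing order) are [3, 1].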